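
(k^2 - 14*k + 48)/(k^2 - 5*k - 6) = (k - 8)/(k + 1)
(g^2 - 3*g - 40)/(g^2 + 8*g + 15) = (g - 8)/(g + 3)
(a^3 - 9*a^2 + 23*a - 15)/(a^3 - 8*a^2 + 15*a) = (a - 1)/a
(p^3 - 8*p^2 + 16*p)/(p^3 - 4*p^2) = (p - 4)/p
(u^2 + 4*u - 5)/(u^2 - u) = (u + 5)/u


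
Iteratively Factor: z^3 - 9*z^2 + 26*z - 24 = (z - 3)*(z^2 - 6*z + 8) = (z - 3)*(z - 2)*(z - 4)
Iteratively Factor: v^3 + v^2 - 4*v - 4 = (v - 2)*(v^2 + 3*v + 2) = (v - 2)*(v + 2)*(v + 1)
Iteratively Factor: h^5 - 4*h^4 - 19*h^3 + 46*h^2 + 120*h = (h + 2)*(h^4 - 6*h^3 - 7*h^2 + 60*h) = (h - 4)*(h + 2)*(h^3 - 2*h^2 - 15*h) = h*(h - 4)*(h + 2)*(h^2 - 2*h - 15) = h*(h - 5)*(h - 4)*(h + 2)*(h + 3)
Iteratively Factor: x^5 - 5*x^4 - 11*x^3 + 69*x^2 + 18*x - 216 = (x + 2)*(x^4 - 7*x^3 + 3*x^2 + 63*x - 108) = (x + 2)*(x + 3)*(x^3 - 10*x^2 + 33*x - 36) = (x - 3)*(x + 2)*(x + 3)*(x^2 - 7*x + 12) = (x - 3)^2*(x + 2)*(x + 3)*(x - 4)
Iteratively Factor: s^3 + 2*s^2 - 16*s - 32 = (s + 4)*(s^2 - 2*s - 8) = (s + 2)*(s + 4)*(s - 4)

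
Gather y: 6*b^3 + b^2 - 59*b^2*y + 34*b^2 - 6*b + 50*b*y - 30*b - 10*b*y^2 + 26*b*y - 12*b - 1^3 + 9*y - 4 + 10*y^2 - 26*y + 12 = 6*b^3 + 35*b^2 - 48*b + y^2*(10 - 10*b) + y*(-59*b^2 + 76*b - 17) + 7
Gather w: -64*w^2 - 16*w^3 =-16*w^3 - 64*w^2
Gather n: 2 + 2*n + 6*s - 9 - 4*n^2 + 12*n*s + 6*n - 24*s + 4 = -4*n^2 + n*(12*s + 8) - 18*s - 3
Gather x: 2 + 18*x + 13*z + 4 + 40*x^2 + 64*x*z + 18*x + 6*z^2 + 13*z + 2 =40*x^2 + x*(64*z + 36) + 6*z^2 + 26*z + 8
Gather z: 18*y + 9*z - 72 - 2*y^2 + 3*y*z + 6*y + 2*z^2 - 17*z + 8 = -2*y^2 + 24*y + 2*z^2 + z*(3*y - 8) - 64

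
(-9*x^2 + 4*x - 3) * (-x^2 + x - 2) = 9*x^4 - 13*x^3 + 25*x^2 - 11*x + 6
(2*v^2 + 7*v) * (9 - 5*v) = -10*v^3 - 17*v^2 + 63*v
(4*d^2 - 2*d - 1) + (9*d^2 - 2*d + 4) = 13*d^2 - 4*d + 3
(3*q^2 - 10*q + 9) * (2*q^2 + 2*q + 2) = 6*q^4 - 14*q^3 + 4*q^2 - 2*q + 18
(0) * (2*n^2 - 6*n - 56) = 0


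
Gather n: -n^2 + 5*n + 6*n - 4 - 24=-n^2 + 11*n - 28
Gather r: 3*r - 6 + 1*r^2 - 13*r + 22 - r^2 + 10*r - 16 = 0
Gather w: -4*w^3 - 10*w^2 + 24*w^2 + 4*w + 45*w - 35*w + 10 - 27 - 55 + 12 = -4*w^3 + 14*w^2 + 14*w - 60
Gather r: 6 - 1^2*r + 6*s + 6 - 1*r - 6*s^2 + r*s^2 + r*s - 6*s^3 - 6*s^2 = r*(s^2 + s - 2) - 6*s^3 - 12*s^2 + 6*s + 12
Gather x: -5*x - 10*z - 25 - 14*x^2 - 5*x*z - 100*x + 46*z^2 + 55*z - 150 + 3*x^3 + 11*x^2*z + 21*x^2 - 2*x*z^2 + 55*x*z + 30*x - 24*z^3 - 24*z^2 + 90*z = 3*x^3 + x^2*(11*z + 7) + x*(-2*z^2 + 50*z - 75) - 24*z^3 + 22*z^2 + 135*z - 175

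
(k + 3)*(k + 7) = k^2 + 10*k + 21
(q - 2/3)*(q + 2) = q^2 + 4*q/3 - 4/3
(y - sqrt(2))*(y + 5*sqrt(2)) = y^2 + 4*sqrt(2)*y - 10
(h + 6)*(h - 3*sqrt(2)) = h^2 - 3*sqrt(2)*h + 6*h - 18*sqrt(2)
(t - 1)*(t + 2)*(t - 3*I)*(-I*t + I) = -I*t^4 - 3*t^3 + 3*I*t^2 + 9*t - 2*I*t - 6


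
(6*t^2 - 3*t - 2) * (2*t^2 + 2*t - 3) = 12*t^4 + 6*t^3 - 28*t^2 + 5*t + 6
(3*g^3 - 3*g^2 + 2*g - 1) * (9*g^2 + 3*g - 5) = 27*g^5 - 18*g^4 - 6*g^3 + 12*g^2 - 13*g + 5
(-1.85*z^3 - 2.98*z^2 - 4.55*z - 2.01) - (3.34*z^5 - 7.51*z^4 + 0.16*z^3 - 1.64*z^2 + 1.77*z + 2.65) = -3.34*z^5 + 7.51*z^4 - 2.01*z^3 - 1.34*z^2 - 6.32*z - 4.66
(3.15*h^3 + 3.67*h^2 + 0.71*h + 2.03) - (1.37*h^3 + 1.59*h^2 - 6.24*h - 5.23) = 1.78*h^3 + 2.08*h^2 + 6.95*h + 7.26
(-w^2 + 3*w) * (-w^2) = w^4 - 3*w^3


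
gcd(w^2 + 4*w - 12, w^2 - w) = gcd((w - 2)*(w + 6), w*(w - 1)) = 1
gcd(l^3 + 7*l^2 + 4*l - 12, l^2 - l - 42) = l + 6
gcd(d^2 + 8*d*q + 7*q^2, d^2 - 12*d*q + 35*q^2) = 1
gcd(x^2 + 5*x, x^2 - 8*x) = x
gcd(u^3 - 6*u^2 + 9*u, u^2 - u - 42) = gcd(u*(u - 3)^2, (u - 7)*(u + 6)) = 1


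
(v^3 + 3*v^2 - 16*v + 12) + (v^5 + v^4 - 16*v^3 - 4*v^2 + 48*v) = v^5 + v^4 - 15*v^3 - v^2 + 32*v + 12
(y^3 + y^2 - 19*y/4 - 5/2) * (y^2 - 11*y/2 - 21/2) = y^5 - 9*y^4/2 - 83*y^3/4 + 105*y^2/8 + 509*y/8 + 105/4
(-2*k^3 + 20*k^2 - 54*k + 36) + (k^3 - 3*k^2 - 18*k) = -k^3 + 17*k^2 - 72*k + 36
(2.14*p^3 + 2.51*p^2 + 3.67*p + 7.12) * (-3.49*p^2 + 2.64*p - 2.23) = -7.4686*p^5 - 3.1103*p^4 - 10.9541*p^3 - 20.7573*p^2 + 10.6127*p - 15.8776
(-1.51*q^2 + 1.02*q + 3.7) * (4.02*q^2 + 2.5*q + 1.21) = -6.0702*q^4 + 0.3254*q^3 + 15.5969*q^2 + 10.4842*q + 4.477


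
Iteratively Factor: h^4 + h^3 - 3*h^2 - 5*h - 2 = (h - 2)*(h^3 + 3*h^2 + 3*h + 1) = (h - 2)*(h + 1)*(h^2 + 2*h + 1) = (h - 2)*(h + 1)^2*(h + 1)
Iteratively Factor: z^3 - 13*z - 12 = (z + 1)*(z^2 - z - 12) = (z - 4)*(z + 1)*(z + 3)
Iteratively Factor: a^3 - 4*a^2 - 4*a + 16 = (a - 2)*(a^2 - 2*a - 8) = (a - 4)*(a - 2)*(a + 2)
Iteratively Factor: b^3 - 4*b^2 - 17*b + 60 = (b - 3)*(b^2 - b - 20) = (b - 3)*(b + 4)*(b - 5)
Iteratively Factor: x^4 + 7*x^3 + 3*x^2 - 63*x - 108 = (x + 3)*(x^3 + 4*x^2 - 9*x - 36) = (x + 3)^2*(x^2 + x - 12) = (x - 3)*(x + 3)^2*(x + 4)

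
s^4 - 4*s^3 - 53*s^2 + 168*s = s*(s - 8)*(s - 3)*(s + 7)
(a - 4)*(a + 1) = a^2 - 3*a - 4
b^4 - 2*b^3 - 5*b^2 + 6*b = b*(b - 3)*(b - 1)*(b + 2)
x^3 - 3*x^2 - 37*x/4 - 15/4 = (x - 5)*(x + 1/2)*(x + 3/2)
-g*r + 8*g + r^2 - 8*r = (-g + r)*(r - 8)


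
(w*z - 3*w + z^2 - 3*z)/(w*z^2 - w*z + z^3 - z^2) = (z - 3)/(z*(z - 1))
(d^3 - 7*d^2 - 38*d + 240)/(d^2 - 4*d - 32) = (d^2 + d - 30)/(d + 4)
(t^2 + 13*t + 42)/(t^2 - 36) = (t + 7)/(t - 6)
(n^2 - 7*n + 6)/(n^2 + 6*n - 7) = (n - 6)/(n + 7)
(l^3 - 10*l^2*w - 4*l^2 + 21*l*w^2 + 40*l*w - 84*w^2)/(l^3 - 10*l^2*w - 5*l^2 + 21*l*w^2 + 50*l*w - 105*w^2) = (l - 4)/(l - 5)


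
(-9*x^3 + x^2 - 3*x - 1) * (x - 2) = -9*x^4 + 19*x^3 - 5*x^2 + 5*x + 2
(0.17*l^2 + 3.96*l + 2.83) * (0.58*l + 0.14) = 0.0986*l^3 + 2.3206*l^2 + 2.1958*l + 0.3962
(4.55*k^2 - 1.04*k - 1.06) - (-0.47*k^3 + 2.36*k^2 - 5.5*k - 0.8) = 0.47*k^3 + 2.19*k^2 + 4.46*k - 0.26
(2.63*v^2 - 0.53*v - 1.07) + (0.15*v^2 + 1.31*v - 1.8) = 2.78*v^2 + 0.78*v - 2.87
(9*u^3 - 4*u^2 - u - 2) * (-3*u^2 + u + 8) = -27*u^5 + 21*u^4 + 71*u^3 - 27*u^2 - 10*u - 16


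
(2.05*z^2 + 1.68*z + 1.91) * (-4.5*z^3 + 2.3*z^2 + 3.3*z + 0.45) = -9.225*z^5 - 2.845*z^4 + 2.034*z^3 + 10.8595*z^2 + 7.059*z + 0.8595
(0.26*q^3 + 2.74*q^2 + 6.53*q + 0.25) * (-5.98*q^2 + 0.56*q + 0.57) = -1.5548*q^5 - 16.2396*q^4 - 37.3668*q^3 + 3.7236*q^2 + 3.8621*q + 0.1425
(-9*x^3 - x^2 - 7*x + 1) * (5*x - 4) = -45*x^4 + 31*x^3 - 31*x^2 + 33*x - 4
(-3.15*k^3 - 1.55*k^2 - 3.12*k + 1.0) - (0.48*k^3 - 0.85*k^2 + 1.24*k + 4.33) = -3.63*k^3 - 0.7*k^2 - 4.36*k - 3.33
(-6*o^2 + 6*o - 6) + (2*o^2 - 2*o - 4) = -4*o^2 + 4*o - 10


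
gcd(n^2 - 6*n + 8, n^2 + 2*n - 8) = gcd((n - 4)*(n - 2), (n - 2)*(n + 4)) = n - 2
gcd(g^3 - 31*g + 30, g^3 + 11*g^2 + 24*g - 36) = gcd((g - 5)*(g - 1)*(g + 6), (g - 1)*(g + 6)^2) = g^2 + 5*g - 6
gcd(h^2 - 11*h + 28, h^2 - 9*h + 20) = h - 4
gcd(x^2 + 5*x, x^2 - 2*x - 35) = x + 5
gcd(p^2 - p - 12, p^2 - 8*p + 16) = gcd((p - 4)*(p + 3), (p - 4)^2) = p - 4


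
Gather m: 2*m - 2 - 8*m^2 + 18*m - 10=-8*m^2 + 20*m - 12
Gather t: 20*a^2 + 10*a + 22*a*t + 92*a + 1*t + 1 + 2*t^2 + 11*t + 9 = 20*a^2 + 102*a + 2*t^2 + t*(22*a + 12) + 10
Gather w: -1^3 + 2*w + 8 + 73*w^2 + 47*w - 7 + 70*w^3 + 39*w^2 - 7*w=70*w^3 + 112*w^2 + 42*w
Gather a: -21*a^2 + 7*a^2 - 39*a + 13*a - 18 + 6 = -14*a^2 - 26*a - 12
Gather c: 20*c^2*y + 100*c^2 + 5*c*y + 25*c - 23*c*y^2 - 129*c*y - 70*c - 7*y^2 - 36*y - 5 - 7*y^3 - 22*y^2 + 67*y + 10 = c^2*(20*y + 100) + c*(-23*y^2 - 124*y - 45) - 7*y^3 - 29*y^2 + 31*y + 5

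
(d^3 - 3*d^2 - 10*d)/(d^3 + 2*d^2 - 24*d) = (d^2 - 3*d - 10)/(d^2 + 2*d - 24)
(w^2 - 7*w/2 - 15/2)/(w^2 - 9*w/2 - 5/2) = (2*w + 3)/(2*w + 1)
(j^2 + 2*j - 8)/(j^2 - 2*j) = (j + 4)/j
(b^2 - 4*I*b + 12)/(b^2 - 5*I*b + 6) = (b + 2*I)/(b + I)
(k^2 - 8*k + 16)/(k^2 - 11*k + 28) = (k - 4)/(k - 7)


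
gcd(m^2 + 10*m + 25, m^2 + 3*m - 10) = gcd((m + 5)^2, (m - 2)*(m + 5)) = m + 5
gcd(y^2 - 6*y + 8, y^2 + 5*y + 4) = 1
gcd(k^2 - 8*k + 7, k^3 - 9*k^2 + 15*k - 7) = k^2 - 8*k + 7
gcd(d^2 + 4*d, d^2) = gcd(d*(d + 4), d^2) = d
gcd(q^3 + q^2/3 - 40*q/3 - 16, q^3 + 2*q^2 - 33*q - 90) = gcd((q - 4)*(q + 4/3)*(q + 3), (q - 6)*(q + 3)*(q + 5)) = q + 3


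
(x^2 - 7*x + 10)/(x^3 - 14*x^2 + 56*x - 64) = (x - 5)/(x^2 - 12*x + 32)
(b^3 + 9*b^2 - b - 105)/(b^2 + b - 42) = (b^2 + 2*b - 15)/(b - 6)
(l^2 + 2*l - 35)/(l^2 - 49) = (l - 5)/(l - 7)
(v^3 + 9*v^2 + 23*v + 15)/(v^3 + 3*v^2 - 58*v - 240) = (v^2 + 4*v + 3)/(v^2 - 2*v - 48)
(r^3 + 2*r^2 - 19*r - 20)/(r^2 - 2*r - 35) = (r^2 - 3*r - 4)/(r - 7)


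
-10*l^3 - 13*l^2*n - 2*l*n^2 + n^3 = (-5*l + n)*(l + n)*(2*l + n)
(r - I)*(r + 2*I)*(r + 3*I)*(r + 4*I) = r^4 + 8*I*r^3 - 17*r^2 + 2*I*r - 24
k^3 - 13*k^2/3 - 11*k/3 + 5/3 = (k - 5)*(k - 1/3)*(k + 1)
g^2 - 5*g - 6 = (g - 6)*(g + 1)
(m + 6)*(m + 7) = m^2 + 13*m + 42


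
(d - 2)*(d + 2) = d^2 - 4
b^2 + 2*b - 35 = (b - 5)*(b + 7)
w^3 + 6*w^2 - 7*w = w*(w - 1)*(w + 7)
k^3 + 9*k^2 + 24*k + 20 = (k + 2)^2*(k + 5)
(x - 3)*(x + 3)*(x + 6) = x^3 + 6*x^2 - 9*x - 54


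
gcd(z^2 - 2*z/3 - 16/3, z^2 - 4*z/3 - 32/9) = z - 8/3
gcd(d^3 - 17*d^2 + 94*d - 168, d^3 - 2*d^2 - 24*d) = d - 6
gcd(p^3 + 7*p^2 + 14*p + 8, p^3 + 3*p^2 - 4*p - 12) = p + 2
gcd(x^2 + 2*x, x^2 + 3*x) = x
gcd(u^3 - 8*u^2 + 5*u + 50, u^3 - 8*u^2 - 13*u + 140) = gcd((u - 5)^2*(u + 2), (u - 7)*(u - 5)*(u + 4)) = u - 5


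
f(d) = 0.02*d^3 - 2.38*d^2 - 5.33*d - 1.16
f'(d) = 0.06*d^2 - 4.76*d - 5.33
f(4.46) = -70.50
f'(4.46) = -25.37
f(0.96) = -8.45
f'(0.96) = -9.84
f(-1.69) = 0.95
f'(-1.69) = 2.89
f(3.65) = -51.35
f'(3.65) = -21.90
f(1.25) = -11.50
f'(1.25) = -11.19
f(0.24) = -2.58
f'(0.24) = -6.47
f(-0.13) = -0.51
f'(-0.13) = -4.71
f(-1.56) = 1.29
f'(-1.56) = 2.24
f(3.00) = -38.03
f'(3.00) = -19.07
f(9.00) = -227.33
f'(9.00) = -43.31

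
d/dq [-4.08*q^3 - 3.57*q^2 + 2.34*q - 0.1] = -12.24*q^2 - 7.14*q + 2.34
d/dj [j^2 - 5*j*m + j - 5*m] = 2*j - 5*m + 1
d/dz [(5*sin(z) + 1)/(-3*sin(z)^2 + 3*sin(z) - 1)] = (15*sin(z)^2 + 6*sin(z) - 8)*cos(z)/(3*sin(z)^2 - 3*sin(z) + 1)^2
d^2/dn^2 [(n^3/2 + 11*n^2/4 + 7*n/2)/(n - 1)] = (n^3 - 3*n^2 + 3*n + 25/2)/(n^3 - 3*n^2 + 3*n - 1)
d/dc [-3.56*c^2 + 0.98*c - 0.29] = 0.98 - 7.12*c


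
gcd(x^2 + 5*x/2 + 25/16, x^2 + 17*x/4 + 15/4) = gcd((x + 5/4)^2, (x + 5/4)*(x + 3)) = x + 5/4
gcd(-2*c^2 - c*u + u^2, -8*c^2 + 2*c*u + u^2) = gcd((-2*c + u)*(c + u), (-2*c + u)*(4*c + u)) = -2*c + u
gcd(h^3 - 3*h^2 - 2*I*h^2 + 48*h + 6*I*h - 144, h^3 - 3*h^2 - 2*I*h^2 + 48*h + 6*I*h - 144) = h^3 + h^2*(-3 - 2*I) + h*(48 + 6*I) - 144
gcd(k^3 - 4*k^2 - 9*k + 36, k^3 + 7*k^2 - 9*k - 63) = k^2 - 9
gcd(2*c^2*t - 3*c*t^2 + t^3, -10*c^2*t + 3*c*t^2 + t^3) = -2*c*t + t^2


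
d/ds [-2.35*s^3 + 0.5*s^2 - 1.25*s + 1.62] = -7.05*s^2 + 1.0*s - 1.25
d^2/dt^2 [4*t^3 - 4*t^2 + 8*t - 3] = 24*t - 8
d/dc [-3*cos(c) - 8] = 3*sin(c)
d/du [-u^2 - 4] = -2*u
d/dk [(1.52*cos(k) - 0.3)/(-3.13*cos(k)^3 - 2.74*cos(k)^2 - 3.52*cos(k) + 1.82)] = (-9.5152*cos(k)^3 - 1.3478*cos(k)^2 + 1.644*cos(k) - 1.7104)*sin(k)/(9.7969*cos(k)^6 + 17.1524*cos(k)^5 + 29.5428*cos(k)^4 + 7.8964*cos(k)^3 + 2.4168*cos(k)^2 - 12.8128*cos(k) + 3.3124)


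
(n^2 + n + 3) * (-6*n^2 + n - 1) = -6*n^4 - 5*n^3 - 18*n^2 + 2*n - 3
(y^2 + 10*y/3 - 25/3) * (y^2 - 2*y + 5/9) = y^4 + 4*y^3/3 - 130*y^2/9 + 500*y/27 - 125/27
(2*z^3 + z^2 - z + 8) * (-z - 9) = -2*z^4 - 19*z^3 - 8*z^2 + z - 72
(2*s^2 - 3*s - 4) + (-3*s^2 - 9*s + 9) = -s^2 - 12*s + 5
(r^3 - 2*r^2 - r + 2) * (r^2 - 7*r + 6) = r^5 - 9*r^4 + 19*r^3 - 3*r^2 - 20*r + 12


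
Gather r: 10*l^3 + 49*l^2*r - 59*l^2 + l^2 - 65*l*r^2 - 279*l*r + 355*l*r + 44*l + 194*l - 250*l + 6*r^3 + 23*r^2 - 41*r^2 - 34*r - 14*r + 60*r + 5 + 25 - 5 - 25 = 10*l^3 - 58*l^2 - 12*l + 6*r^3 + r^2*(-65*l - 18) + r*(49*l^2 + 76*l + 12)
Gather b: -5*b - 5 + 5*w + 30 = -5*b + 5*w + 25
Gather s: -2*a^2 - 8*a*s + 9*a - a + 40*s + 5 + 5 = -2*a^2 + 8*a + s*(40 - 8*a) + 10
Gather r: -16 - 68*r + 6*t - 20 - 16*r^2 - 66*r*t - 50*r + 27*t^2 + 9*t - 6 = -16*r^2 + r*(-66*t - 118) + 27*t^2 + 15*t - 42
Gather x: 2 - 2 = 0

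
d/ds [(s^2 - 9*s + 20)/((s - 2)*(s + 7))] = 2*(7*s^2 - 34*s + 13)/(s^4 + 10*s^3 - 3*s^2 - 140*s + 196)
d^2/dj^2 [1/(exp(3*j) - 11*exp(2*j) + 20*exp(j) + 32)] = ((-9*exp(2*j) + 44*exp(j) - 20)*(exp(3*j) - 11*exp(2*j) + 20*exp(j) + 32) + 2*(3*exp(2*j) - 22*exp(j) + 20)^2*exp(j))*exp(j)/(exp(3*j) - 11*exp(2*j) + 20*exp(j) + 32)^3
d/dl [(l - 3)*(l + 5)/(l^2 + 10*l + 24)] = 2*(4*l^2 + 39*l + 99)/(l^4 + 20*l^3 + 148*l^2 + 480*l + 576)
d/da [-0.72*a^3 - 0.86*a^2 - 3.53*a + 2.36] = -2.16*a^2 - 1.72*a - 3.53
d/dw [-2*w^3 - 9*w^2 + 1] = 6*w*(-w - 3)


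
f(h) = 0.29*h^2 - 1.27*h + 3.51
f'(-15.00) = -9.97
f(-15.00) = 87.81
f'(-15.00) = -9.97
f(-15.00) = 87.81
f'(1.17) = -0.59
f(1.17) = 2.42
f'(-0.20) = -1.39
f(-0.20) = 3.78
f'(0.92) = -0.74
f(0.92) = 2.59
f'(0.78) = -0.82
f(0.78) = 2.70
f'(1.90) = -0.17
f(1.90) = 2.14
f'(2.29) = 0.06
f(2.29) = 2.12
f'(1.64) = -0.32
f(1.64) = 2.21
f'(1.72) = -0.27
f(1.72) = 2.18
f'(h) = 0.58*h - 1.27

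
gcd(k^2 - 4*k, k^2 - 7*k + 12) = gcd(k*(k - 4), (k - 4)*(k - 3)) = k - 4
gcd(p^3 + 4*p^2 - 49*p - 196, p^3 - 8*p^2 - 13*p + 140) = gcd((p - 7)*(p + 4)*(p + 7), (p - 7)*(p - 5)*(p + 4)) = p^2 - 3*p - 28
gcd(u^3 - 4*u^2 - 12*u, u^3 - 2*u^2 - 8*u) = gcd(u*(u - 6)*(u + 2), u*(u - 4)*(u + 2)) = u^2 + 2*u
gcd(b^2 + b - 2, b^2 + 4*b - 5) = b - 1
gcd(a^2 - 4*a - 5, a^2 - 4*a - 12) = 1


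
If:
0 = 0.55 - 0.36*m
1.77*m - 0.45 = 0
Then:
No Solution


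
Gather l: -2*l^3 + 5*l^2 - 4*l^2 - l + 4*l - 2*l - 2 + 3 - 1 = -2*l^3 + l^2 + l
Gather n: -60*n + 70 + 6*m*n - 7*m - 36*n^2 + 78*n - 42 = -7*m - 36*n^2 + n*(6*m + 18) + 28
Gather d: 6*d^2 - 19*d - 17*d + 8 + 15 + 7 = 6*d^2 - 36*d + 30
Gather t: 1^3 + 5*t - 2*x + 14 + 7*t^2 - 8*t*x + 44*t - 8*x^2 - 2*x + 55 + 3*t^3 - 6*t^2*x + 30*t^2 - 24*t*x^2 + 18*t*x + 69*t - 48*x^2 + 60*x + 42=3*t^3 + t^2*(37 - 6*x) + t*(-24*x^2 + 10*x + 118) - 56*x^2 + 56*x + 112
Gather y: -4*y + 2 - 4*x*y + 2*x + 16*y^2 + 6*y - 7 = 2*x + 16*y^2 + y*(2 - 4*x) - 5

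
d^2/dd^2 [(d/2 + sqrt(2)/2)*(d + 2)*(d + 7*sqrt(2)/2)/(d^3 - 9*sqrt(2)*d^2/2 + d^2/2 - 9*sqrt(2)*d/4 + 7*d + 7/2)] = 12*(4*d^6 + 24*sqrt(2)*d^6 + 90*sqrt(2)*d^5 - 432*sqrt(2)*d^4 - 402*d^4 - 1023*sqrt(2)*d^3 + 1350*d^3 - 1134*sqrt(2)*d^2 + 6258*d^2 - 2898*sqrt(2)*d + 4536*d - 882*sqrt(2) + 2128)/(32*d^9 - 432*sqrt(2)*d^8 + 48*d^8 - 648*sqrt(2)*d^7 + 4584*d^7 - 12204*sqrt(2)*d^6 + 6844*d^6 - 17874*sqrt(2)*d^5 + 35340*d^5 - 30078*sqrt(2)*d^4 + 48450*d^4 - 33237*sqrt(2)*d^3 + 34916*d^3 - 15876*sqrt(2)*d^2 + 20454*d^2 - 2646*sqrt(2)*d + 8232*d + 1372)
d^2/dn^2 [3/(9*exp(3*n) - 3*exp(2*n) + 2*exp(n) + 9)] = 3*((-81*exp(2*n) + 12*exp(n) - 2)*(9*exp(3*n) - 3*exp(2*n) + 2*exp(n) + 9) + 2*(27*exp(2*n) - 6*exp(n) + 2)^2*exp(n))*exp(n)/(9*exp(3*n) - 3*exp(2*n) + 2*exp(n) + 9)^3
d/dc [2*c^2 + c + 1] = 4*c + 1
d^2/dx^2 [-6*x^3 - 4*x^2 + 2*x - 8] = -36*x - 8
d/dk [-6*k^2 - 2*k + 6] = -12*k - 2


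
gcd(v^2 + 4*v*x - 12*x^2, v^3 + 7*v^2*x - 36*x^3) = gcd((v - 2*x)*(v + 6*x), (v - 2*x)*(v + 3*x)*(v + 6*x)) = -v^2 - 4*v*x + 12*x^2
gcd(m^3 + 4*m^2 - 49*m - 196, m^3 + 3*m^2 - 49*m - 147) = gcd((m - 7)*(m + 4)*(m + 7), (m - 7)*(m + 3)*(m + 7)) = m^2 - 49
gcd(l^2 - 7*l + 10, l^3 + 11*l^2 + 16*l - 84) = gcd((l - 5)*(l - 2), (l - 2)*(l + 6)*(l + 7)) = l - 2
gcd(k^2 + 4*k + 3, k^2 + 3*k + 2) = k + 1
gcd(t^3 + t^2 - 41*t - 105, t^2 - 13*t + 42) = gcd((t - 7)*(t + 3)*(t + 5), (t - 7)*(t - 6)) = t - 7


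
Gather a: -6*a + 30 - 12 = 18 - 6*a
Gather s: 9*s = 9*s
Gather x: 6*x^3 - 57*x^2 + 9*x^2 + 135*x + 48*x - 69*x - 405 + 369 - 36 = 6*x^3 - 48*x^2 + 114*x - 72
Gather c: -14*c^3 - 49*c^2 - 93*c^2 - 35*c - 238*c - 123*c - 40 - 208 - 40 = -14*c^3 - 142*c^2 - 396*c - 288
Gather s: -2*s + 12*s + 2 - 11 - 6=10*s - 15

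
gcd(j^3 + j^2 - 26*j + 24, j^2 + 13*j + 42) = j + 6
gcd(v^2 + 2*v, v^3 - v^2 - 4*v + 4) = v + 2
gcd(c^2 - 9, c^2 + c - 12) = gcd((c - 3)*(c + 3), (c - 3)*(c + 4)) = c - 3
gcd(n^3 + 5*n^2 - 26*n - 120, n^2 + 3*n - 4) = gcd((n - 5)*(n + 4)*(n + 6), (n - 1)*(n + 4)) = n + 4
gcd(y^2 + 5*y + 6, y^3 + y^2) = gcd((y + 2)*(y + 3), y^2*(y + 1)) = 1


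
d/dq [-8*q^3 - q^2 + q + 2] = -24*q^2 - 2*q + 1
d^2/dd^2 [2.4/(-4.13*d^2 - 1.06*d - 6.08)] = (81.87312*d^2 + 21.01344*d - 2.4*(8.26*d + 1.06)*(16.52*d + 2.12) + 120.52992)/(4.13*d^2 + 1.06*d + 6.08)^3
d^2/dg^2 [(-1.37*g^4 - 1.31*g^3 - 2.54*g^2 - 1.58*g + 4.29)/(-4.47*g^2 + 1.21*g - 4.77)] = (54.747666*g^6 - 44.459514*g^5 + 187.30092*g^4 - 87.92726*g^3 - 510.562008*g^2 + 115.92612*g + 304.203228)/(89.314623*g^6 - 72.530667*g^5 + 305.56026*g^4 - 156.568555*g^3 + 326.06766*g^2 - 82.593027*g + 108.531333)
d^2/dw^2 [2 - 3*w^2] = -6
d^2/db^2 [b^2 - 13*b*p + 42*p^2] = 2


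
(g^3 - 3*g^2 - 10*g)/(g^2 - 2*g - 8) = g*(g - 5)/(g - 4)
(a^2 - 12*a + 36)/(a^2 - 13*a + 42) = (a - 6)/(a - 7)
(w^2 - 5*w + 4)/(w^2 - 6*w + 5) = (w - 4)/(w - 5)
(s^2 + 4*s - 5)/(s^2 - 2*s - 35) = (s - 1)/(s - 7)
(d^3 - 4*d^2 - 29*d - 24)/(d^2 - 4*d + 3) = (d^3 - 4*d^2 - 29*d - 24)/(d^2 - 4*d + 3)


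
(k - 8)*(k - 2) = k^2 - 10*k + 16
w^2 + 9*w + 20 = (w + 4)*(w + 5)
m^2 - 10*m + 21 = (m - 7)*(m - 3)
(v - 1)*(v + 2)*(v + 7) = v^3 + 8*v^2 + 5*v - 14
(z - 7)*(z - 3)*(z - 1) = z^3 - 11*z^2 + 31*z - 21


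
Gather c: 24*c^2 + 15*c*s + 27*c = 24*c^2 + c*(15*s + 27)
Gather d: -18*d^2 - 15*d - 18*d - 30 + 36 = -18*d^2 - 33*d + 6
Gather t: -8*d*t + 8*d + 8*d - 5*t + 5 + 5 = 16*d + t*(-8*d - 5) + 10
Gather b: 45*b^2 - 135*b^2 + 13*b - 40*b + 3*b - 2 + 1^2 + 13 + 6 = -90*b^2 - 24*b + 18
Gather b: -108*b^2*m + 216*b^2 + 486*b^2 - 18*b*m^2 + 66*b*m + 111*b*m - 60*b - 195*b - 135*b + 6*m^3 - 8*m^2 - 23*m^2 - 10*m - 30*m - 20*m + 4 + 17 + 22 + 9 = b^2*(702 - 108*m) + b*(-18*m^2 + 177*m - 390) + 6*m^3 - 31*m^2 - 60*m + 52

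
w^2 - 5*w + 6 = (w - 3)*(w - 2)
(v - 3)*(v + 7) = v^2 + 4*v - 21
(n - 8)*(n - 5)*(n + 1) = n^3 - 12*n^2 + 27*n + 40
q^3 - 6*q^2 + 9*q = q*(q - 3)^2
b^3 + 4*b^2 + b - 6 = (b - 1)*(b + 2)*(b + 3)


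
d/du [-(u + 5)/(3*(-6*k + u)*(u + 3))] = ((6*k - u)*(u + 3) - (6*k - u)*(u + 5) + (u + 3)*(u + 5))/(3*(6*k - u)^2*(u + 3)^2)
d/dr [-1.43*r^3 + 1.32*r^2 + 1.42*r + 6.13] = -4.29*r^2 + 2.64*r + 1.42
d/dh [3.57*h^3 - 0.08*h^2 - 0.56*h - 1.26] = 10.71*h^2 - 0.16*h - 0.56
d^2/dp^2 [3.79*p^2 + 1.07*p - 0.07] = 7.58000000000000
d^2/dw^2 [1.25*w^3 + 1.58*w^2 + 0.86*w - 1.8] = 7.5*w + 3.16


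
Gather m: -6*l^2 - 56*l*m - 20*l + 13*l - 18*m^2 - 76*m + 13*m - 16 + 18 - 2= -6*l^2 - 7*l - 18*m^2 + m*(-56*l - 63)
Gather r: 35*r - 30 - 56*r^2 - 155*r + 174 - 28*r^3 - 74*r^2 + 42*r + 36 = -28*r^3 - 130*r^2 - 78*r + 180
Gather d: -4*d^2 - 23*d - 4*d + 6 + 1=-4*d^2 - 27*d + 7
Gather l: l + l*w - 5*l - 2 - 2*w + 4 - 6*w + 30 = l*(w - 4) - 8*w + 32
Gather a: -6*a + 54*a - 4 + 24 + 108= 48*a + 128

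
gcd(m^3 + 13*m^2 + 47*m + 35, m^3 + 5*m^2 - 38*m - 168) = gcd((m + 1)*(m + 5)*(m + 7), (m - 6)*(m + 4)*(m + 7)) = m + 7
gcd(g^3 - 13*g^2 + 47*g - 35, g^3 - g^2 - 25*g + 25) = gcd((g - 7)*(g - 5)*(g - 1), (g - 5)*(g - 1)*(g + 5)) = g^2 - 6*g + 5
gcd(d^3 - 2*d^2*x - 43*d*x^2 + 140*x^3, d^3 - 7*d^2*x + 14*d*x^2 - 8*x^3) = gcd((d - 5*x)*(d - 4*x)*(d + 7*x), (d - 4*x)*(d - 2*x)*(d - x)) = -d + 4*x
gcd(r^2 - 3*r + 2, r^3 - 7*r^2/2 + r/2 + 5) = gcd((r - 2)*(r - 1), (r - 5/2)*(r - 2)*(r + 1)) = r - 2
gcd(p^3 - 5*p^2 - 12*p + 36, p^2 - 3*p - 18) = p^2 - 3*p - 18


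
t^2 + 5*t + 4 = (t + 1)*(t + 4)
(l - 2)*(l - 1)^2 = l^3 - 4*l^2 + 5*l - 2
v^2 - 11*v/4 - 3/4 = (v - 3)*(v + 1/4)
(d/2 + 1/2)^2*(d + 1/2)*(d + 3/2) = d^4/4 + d^3 + 23*d^2/16 + 7*d/8 + 3/16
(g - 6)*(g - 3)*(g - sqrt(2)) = g^3 - 9*g^2 - sqrt(2)*g^2 + 9*sqrt(2)*g + 18*g - 18*sqrt(2)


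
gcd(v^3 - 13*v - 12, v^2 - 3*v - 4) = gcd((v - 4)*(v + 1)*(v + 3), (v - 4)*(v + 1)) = v^2 - 3*v - 4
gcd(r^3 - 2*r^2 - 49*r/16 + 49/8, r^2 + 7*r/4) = r + 7/4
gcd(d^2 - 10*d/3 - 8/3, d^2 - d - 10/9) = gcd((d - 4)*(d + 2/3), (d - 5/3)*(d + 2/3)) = d + 2/3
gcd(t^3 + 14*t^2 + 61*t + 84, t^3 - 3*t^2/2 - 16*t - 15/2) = t + 3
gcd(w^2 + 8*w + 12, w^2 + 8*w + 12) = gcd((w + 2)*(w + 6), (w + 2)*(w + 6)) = w^2 + 8*w + 12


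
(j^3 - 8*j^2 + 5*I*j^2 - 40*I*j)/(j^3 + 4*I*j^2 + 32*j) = (j^2 + j*(-8 + 5*I) - 40*I)/(j^2 + 4*I*j + 32)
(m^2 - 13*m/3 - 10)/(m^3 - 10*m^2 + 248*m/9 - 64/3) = 3*(3*m + 5)/(9*m^2 - 36*m + 32)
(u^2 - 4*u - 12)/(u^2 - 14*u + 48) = (u + 2)/(u - 8)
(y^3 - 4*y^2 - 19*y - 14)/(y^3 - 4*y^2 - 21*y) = (y^2 + 3*y + 2)/(y*(y + 3))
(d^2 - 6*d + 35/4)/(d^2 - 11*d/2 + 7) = (d - 5/2)/(d - 2)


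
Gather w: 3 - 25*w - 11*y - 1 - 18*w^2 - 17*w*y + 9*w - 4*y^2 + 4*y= -18*w^2 + w*(-17*y - 16) - 4*y^2 - 7*y + 2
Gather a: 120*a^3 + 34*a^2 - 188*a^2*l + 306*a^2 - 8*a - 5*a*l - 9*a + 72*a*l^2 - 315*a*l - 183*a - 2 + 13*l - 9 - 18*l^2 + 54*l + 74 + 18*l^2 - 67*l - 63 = 120*a^3 + a^2*(340 - 188*l) + a*(72*l^2 - 320*l - 200)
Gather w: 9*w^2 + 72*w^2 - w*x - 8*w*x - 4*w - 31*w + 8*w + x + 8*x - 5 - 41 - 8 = 81*w^2 + w*(-9*x - 27) + 9*x - 54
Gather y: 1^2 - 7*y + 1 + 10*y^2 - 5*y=10*y^2 - 12*y + 2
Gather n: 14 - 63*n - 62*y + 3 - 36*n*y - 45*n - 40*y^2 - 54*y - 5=n*(-36*y - 108) - 40*y^2 - 116*y + 12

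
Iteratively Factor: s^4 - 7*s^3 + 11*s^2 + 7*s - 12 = (s - 3)*(s^3 - 4*s^2 - s + 4) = (s - 3)*(s + 1)*(s^2 - 5*s + 4) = (s - 4)*(s - 3)*(s + 1)*(s - 1)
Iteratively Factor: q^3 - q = (q)*(q^2 - 1) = q*(q - 1)*(q + 1)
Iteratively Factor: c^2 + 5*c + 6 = (c + 2)*(c + 3)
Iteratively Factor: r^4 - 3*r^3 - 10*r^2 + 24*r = (r - 2)*(r^3 - r^2 - 12*r) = r*(r - 2)*(r^2 - r - 12) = r*(r - 2)*(r + 3)*(r - 4)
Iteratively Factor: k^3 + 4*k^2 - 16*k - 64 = (k + 4)*(k^2 - 16) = (k - 4)*(k + 4)*(k + 4)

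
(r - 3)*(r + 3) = r^2 - 9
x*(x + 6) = x^2 + 6*x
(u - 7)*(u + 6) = u^2 - u - 42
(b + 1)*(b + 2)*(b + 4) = b^3 + 7*b^2 + 14*b + 8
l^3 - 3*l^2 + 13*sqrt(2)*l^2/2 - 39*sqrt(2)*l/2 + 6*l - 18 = (l - 3)*(l + sqrt(2)/2)*(l + 6*sqrt(2))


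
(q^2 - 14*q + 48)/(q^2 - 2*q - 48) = (q - 6)/(q + 6)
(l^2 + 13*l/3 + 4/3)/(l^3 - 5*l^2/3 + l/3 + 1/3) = (l + 4)/(l^2 - 2*l + 1)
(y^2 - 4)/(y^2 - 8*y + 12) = (y + 2)/(y - 6)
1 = 1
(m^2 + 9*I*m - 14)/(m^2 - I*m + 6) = (m + 7*I)/(m - 3*I)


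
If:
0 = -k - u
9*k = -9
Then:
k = -1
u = 1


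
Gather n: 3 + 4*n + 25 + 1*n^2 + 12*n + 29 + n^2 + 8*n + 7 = 2*n^2 + 24*n + 64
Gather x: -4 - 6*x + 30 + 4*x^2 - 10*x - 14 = 4*x^2 - 16*x + 12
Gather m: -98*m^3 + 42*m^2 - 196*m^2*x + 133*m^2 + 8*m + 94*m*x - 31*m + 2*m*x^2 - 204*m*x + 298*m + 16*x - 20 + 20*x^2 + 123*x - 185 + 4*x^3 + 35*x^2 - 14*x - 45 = -98*m^3 + m^2*(175 - 196*x) + m*(2*x^2 - 110*x + 275) + 4*x^3 + 55*x^2 + 125*x - 250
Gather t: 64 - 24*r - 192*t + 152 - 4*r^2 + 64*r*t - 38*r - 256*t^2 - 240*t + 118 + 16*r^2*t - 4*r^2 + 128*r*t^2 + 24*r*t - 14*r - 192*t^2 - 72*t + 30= -8*r^2 - 76*r + t^2*(128*r - 448) + t*(16*r^2 + 88*r - 504) + 364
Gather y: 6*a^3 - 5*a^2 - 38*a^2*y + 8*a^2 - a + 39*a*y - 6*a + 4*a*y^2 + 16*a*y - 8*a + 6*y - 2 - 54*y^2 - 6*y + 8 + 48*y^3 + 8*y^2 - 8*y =6*a^3 + 3*a^2 - 15*a + 48*y^3 + y^2*(4*a - 46) + y*(-38*a^2 + 55*a - 8) + 6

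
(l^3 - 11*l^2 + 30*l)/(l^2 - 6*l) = l - 5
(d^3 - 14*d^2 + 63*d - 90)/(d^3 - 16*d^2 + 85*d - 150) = (d - 3)/(d - 5)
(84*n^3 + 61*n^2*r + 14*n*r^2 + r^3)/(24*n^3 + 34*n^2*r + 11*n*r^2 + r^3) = (21*n^2 + 10*n*r + r^2)/(6*n^2 + 7*n*r + r^2)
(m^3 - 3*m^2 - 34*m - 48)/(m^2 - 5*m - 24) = m + 2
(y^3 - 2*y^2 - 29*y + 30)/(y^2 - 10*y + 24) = (y^2 + 4*y - 5)/(y - 4)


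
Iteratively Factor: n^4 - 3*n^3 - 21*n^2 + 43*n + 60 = (n - 5)*(n^3 + 2*n^2 - 11*n - 12) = (n - 5)*(n + 1)*(n^2 + n - 12) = (n - 5)*(n + 1)*(n + 4)*(n - 3)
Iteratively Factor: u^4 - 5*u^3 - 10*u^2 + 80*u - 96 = (u - 4)*(u^3 - u^2 - 14*u + 24) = (u - 4)*(u - 3)*(u^2 + 2*u - 8) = (u - 4)*(u - 3)*(u + 4)*(u - 2)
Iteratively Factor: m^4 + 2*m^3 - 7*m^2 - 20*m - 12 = (m - 3)*(m^3 + 5*m^2 + 8*m + 4) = (m - 3)*(m + 2)*(m^2 + 3*m + 2) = (m - 3)*(m + 1)*(m + 2)*(m + 2)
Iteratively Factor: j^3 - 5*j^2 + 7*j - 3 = (j - 1)*(j^2 - 4*j + 3) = (j - 1)^2*(j - 3)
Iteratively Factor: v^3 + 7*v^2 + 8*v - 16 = (v - 1)*(v^2 + 8*v + 16) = (v - 1)*(v + 4)*(v + 4)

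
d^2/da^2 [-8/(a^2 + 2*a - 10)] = 16*(a^2 + 2*a - 4*(a + 1)^2 - 10)/(a^2 + 2*a - 10)^3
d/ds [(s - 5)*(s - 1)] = 2*s - 6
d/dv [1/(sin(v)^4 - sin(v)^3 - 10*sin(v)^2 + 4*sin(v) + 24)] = (11*sin(v) + 4*cos(v)^2 - 6)*cos(v)/((sin(v) - 3)^2*(sin(v) - 2)^2*(sin(v) + 2)^3)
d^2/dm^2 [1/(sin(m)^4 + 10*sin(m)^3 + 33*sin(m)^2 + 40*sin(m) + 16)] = 2*(-8*sin(m)^3 - 27*sin(m)^2 + 3*sin(m) + 67)/((sin(m) + 1)^3*(sin(m) + 4)^4)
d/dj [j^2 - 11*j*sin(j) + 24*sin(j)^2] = -11*j*cos(j) + 2*j - 11*sin(j) + 24*sin(2*j)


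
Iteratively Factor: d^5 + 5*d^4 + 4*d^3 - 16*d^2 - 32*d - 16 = (d + 2)*(d^4 + 3*d^3 - 2*d^2 - 12*d - 8) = (d + 1)*(d + 2)*(d^3 + 2*d^2 - 4*d - 8) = (d - 2)*(d + 1)*(d + 2)*(d^2 + 4*d + 4) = (d - 2)*(d + 1)*(d + 2)^2*(d + 2)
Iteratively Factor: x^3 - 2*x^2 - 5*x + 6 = (x - 1)*(x^2 - x - 6) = (x - 1)*(x + 2)*(x - 3)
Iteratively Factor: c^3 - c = (c)*(c^2 - 1) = c*(c + 1)*(c - 1)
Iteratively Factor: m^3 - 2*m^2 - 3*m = (m + 1)*(m^2 - 3*m) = m*(m + 1)*(m - 3)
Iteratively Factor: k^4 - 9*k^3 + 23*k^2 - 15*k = (k - 3)*(k^3 - 6*k^2 + 5*k) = (k - 3)*(k - 1)*(k^2 - 5*k) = k*(k - 3)*(k - 1)*(k - 5)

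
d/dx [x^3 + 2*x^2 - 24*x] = 3*x^2 + 4*x - 24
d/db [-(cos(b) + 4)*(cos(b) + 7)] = (2*cos(b) + 11)*sin(b)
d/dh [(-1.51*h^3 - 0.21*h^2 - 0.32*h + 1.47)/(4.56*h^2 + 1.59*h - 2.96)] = (-6.8856*h^4 - 4.8018*h^3 + 14.5341*h^2 - 12.1632*h - 1.3901)/(20.7936*h^4 + 14.5008*h^3 - 24.4671*h^2 - 9.4128*h + 8.7616)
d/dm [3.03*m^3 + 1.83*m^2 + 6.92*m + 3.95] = 9.09*m^2 + 3.66*m + 6.92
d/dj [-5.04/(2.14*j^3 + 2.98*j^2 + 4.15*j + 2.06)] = (32.3568*j^2 + 30.0384*j + 20.916)/(2.14*j^3 + 2.98*j^2 + 4.15*j + 2.06)^2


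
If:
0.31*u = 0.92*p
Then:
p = 0.33695652173913*u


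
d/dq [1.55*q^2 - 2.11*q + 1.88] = 3.1*q - 2.11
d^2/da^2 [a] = 0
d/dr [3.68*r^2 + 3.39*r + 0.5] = 7.36*r + 3.39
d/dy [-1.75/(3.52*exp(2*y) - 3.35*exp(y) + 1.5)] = (12.32*exp(y) - 5.8625)*exp(y)/(3.52*exp(2*y) - 3.35*exp(y) + 1.5)^2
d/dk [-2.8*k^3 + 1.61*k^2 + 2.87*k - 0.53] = -8.4*k^2 + 3.22*k + 2.87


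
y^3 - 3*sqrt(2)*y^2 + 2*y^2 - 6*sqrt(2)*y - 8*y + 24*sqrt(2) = (y - 2)*(y + 4)*(y - 3*sqrt(2))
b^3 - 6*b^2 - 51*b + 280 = (b - 8)*(b - 5)*(b + 7)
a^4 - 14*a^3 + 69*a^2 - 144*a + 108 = (a - 6)*(a - 3)^2*(a - 2)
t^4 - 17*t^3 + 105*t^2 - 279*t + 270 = (t - 6)*(t - 5)*(t - 3)^2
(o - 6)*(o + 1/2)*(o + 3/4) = o^3 - 19*o^2/4 - 57*o/8 - 9/4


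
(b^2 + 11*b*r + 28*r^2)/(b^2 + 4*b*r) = (b + 7*r)/b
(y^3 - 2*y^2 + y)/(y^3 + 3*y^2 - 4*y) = (y - 1)/(y + 4)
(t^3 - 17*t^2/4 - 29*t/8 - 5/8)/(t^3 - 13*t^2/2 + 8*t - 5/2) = (8*t^2 + 6*t + 1)/(4*(2*t^2 - 3*t + 1))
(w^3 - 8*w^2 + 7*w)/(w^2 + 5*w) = (w^2 - 8*w + 7)/(w + 5)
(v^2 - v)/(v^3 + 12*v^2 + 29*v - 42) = v/(v^2 + 13*v + 42)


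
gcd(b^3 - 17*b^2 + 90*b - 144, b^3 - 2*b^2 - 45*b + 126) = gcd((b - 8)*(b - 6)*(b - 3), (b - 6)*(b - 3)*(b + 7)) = b^2 - 9*b + 18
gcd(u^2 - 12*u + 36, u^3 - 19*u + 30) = 1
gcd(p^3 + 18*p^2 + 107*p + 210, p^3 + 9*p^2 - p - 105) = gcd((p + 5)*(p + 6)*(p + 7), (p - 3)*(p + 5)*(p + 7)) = p^2 + 12*p + 35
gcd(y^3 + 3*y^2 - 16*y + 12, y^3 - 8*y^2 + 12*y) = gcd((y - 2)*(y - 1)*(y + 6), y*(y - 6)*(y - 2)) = y - 2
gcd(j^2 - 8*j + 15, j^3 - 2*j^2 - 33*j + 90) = j^2 - 8*j + 15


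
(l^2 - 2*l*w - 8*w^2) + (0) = l^2 - 2*l*w - 8*w^2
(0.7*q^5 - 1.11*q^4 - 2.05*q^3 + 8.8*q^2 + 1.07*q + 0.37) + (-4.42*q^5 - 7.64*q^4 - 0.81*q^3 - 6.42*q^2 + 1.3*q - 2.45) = -3.72*q^5 - 8.75*q^4 - 2.86*q^3 + 2.38*q^2 + 2.37*q - 2.08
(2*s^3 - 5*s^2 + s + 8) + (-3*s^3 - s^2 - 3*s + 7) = -s^3 - 6*s^2 - 2*s + 15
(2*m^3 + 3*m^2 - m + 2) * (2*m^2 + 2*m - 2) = 4*m^5 + 10*m^4 - 4*m^2 + 6*m - 4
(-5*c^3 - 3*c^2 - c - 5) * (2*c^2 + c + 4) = -10*c^5 - 11*c^4 - 25*c^3 - 23*c^2 - 9*c - 20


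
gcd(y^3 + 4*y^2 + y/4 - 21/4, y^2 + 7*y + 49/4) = y + 7/2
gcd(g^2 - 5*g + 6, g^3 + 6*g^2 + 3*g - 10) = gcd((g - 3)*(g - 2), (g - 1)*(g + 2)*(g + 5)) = 1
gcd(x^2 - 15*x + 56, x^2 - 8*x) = x - 8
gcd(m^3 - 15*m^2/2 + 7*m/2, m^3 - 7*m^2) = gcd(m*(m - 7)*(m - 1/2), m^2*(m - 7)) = m^2 - 7*m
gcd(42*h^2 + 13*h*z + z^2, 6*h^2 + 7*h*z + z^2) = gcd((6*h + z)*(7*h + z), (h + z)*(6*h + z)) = 6*h + z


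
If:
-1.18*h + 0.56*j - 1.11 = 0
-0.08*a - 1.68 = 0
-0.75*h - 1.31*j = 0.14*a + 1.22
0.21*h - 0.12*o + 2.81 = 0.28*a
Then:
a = -21.00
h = -0.25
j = 1.46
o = 71.98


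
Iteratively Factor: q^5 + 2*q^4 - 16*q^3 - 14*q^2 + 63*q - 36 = (q - 3)*(q^4 + 5*q^3 - q^2 - 17*q + 12) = (q - 3)*(q - 1)*(q^3 + 6*q^2 + 5*q - 12) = (q - 3)*(q - 1)*(q + 3)*(q^2 + 3*q - 4) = (q - 3)*(q - 1)*(q + 3)*(q + 4)*(q - 1)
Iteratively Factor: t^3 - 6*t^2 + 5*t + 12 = (t - 3)*(t^2 - 3*t - 4) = (t - 3)*(t + 1)*(t - 4)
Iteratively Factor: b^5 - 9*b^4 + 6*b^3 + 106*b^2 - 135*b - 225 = (b + 1)*(b^4 - 10*b^3 + 16*b^2 + 90*b - 225) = (b + 1)*(b + 3)*(b^3 - 13*b^2 + 55*b - 75) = (b - 5)*(b + 1)*(b + 3)*(b^2 - 8*b + 15) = (b - 5)*(b - 3)*(b + 1)*(b + 3)*(b - 5)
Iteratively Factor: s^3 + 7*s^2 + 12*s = (s + 4)*(s^2 + 3*s) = s*(s + 4)*(s + 3)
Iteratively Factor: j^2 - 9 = (j - 3)*(j + 3)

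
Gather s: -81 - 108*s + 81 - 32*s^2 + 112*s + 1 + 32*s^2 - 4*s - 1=0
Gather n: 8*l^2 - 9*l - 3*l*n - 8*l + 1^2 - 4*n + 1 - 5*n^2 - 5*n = 8*l^2 - 17*l - 5*n^2 + n*(-3*l - 9) + 2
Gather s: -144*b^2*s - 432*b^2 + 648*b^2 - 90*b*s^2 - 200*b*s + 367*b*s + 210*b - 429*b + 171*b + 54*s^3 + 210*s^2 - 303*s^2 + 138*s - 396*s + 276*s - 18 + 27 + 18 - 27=216*b^2 - 48*b + 54*s^3 + s^2*(-90*b - 93) + s*(-144*b^2 + 167*b + 18)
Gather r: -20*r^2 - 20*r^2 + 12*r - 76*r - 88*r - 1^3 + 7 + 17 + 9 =-40*r^2 - 152*r + 32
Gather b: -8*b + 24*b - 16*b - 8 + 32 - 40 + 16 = 0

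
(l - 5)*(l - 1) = l^2 - 6*l + 5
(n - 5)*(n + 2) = n^2 - 3*n - 10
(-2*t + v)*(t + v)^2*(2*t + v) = -4*t^4 - 8*t^3*v - 3*t^2*v^2 + 2*t*v^3 + v^4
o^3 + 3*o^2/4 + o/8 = o*(o + 1/4)*(o + 1/2)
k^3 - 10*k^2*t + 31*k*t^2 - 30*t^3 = (k - 5*t)*(k - 3*t)*(k - 2*t)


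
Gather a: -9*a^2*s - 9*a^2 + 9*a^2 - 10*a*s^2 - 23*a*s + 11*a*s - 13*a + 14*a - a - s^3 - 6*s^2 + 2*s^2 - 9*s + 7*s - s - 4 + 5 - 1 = -9*a^2*s + a*(-10*s^2 - 12*s) - s^3 - 4*s^2 - 3*s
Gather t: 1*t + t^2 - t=t^2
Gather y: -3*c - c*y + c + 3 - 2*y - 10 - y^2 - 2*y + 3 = -2*c - y^2 + y*(-c - 4) - 4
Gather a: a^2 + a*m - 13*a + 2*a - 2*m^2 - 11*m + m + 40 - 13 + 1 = a^2 + a*(m - 11) - 2*m^2 - 10*m + 28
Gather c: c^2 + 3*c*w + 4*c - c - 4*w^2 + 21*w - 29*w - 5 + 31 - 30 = c^2 + c*(3*w + 3) - 4*w^2 - 8*w - 4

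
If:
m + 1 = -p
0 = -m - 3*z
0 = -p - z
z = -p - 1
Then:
No Solution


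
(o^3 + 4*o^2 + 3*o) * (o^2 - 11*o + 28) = o^5 - 7*o^4 - 13*o^3 + 79*o^2 + 84*o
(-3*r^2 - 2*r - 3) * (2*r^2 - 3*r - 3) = -6*r^4 + 5*r^3 + 9*r^2 + 15*r + 9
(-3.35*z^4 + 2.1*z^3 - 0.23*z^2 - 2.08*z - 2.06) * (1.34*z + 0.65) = -4.489*z^5 + 0.6365*z^4 + 1.0568*z^3 - 2.9367*z^2 - 4.1124*z - 1.339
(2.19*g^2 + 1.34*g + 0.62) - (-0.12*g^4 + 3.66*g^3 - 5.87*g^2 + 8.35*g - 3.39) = 0.12*g^4 - 3.66*g^3 + 8.06*g^2 - 7.01*g + 4.01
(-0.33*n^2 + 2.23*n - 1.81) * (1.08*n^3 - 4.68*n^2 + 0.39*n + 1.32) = -0.3564*n^5 + 3.9528*n^4 - 12.5199*n^3 + 8.9049*n^2 + 2.2377*n - 2.3892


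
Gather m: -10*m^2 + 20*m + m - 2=-10*m^2 + 21*m - 2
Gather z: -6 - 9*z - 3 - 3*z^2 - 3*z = -3*z^2 - 12*z - 9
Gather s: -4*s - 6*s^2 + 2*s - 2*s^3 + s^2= -2*s^3 - 5*s^2 - 2*s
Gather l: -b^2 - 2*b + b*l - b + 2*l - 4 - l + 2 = -b^2 - 3*b + l*(b + 1) - 2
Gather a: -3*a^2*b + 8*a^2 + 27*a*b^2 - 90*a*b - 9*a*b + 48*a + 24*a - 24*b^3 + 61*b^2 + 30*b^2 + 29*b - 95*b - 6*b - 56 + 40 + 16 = a^2*(8 - 3*b) + a*(27*b^2 - 99*b + 72) - 24*b^3 + 91*b^2 - 72*b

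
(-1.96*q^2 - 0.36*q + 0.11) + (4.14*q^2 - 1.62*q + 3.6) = 2.18*q^2 - 1.98*q + 3.71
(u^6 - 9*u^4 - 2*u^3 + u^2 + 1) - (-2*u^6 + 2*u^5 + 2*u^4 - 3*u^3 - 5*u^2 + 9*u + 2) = 3*u^6 - 2*u^5 - 11*u^4 + u^3 + 6*u^2 - 9*u - 1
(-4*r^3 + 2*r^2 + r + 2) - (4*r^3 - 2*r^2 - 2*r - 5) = -8*r^3 + 4*r^2 + 3*r + 7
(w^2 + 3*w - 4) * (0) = 0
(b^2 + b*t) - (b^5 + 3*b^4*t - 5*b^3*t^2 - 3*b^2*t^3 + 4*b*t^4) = -b^5 - 3*b^4*t + 5*b^3*t^2 + 3*b^2*t^3 + b^2 - 4*b*t^4 + b*t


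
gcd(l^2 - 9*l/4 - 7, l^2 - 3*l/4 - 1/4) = 1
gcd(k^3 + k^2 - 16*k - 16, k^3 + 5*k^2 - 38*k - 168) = k + 4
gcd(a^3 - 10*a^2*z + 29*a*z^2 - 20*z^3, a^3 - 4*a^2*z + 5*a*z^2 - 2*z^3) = -a + z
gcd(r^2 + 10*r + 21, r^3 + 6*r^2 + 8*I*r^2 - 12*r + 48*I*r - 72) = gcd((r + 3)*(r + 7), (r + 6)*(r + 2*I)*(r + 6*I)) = 1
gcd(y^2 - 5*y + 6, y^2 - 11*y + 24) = y - 3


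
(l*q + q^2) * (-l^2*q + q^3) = -l^3*q^2 - l^2*q^3 + l*q^4 + q^5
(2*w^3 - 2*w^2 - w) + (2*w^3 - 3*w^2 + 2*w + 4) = 4*w^3 - 5*w^2 + w + 4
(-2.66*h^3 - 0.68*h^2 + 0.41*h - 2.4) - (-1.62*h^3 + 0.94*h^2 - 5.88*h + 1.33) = -1.04*h^3 - 1.62*h^2 + 6.29*h - 3.73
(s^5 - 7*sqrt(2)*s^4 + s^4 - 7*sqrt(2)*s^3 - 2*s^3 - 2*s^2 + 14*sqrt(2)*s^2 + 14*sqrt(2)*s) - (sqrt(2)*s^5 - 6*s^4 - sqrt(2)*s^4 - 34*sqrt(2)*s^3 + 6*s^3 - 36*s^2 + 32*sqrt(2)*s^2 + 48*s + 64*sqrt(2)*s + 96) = -sqrt(2)*s^5 + s^5 - 6*sqrt(2)*s^4 + 7*s^4 - 8*s^3 + 27*sqrt(2)*s^3 - 18*sqrt(2)*s^2 + 34*s^2 - 50*sqrt(2)*s - 48*s - 96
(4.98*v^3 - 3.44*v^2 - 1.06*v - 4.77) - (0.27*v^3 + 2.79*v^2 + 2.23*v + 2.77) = 4.71*v^3 - 6.23*v^2 - 3.29*v - 7.54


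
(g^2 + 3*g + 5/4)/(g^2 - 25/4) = (2*g + 1)/(2*g - 5)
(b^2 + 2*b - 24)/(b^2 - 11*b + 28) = (b + 6)/(b - 7)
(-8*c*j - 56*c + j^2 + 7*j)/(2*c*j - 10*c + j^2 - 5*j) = (-8*c*j - 56*c + j^2 + 7*j)/(2*c*j - 10*c + j^2 - 5*j)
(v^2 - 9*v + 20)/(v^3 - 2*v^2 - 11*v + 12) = (v - 5)/(v^2 + 2*v - 3)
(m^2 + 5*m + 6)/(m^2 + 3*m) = (m + 2)/m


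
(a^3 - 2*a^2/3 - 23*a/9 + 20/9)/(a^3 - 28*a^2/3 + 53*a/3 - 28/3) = (a + 5/3)/(a - 7)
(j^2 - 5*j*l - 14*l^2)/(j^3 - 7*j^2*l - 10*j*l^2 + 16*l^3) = (j - 7*l)/(j^2 - 9*j*l + 8*l^2)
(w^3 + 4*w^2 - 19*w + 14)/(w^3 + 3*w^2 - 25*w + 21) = (w - 2)/(w - 3)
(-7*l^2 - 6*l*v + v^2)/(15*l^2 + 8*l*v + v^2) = (-7*l^2 - 6*l*v + v^2)/(15*l^2 + 8*l*v + v^2)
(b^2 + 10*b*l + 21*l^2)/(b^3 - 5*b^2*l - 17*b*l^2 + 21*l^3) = (b + 7*l)/(b^2 - 8*b*l + 7*l^2)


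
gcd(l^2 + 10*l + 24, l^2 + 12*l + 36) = l + 6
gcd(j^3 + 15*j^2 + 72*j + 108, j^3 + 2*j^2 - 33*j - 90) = j + 3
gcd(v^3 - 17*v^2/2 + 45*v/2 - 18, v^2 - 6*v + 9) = v - 3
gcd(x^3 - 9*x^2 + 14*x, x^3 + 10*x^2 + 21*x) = x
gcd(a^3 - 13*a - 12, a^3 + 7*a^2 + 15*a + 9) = a^2 + 4*a + 3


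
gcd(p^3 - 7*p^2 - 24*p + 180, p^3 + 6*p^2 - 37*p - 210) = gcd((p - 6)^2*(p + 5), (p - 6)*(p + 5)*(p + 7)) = p^2 - p - 30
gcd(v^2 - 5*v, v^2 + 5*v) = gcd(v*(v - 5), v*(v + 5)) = v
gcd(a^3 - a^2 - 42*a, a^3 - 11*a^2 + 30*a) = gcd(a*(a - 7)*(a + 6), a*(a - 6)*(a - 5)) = a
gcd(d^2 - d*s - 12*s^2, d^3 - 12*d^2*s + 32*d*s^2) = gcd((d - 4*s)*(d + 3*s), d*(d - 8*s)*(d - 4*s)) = -d + 4*s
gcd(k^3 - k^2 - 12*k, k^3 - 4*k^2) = k^2 - 4*k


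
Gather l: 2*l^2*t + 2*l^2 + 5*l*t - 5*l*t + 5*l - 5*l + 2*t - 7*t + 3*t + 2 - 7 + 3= l^2*(2*t + 2) - 2*t - 2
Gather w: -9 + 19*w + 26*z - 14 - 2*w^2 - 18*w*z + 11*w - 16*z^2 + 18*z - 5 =-2*w^2 + w*(30 - 18*z) - 16*z^2 + 44*z - 28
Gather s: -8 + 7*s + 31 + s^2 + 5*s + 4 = s^2 + 12*s + 27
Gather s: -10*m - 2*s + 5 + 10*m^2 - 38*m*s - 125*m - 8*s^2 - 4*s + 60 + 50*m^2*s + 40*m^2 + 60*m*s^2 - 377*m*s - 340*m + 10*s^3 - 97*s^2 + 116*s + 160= 50*m^2 - 475*m + 10*s^3 + s^2*(60*m - 105) + s*(50*m^2 - 415*m + 110) + 225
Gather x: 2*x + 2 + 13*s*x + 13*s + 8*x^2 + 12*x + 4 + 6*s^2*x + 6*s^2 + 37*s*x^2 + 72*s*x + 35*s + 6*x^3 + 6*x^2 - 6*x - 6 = 6*s^2 + 48*s + 6*x^3 + x^2*(37*s + 14) + x*(6*s^2 + 85*s + 8)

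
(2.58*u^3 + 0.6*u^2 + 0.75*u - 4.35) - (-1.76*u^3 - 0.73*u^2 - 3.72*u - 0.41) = 4.34*u^3 + 1.33*u^2 + 4.47*u - 3.94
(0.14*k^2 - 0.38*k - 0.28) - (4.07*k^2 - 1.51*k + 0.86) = -3.93*k^2 + 1.13*k - 1.14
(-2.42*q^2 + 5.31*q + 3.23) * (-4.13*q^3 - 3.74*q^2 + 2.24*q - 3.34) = 9.9946*q^5 - 12.8795*q^4 - 38.6201*q^3 + 7.897*q^2 - 10.5002*q - 10.7882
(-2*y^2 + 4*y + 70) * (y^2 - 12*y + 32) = -2*y^4 + 28*y^3 - 42*y^2 - 712*y + 2240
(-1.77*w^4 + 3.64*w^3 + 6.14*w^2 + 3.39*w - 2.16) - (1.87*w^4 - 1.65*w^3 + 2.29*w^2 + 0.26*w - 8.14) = -3.64*w^4 + 5.29*w^3 + 3.85*w^2 + 3.13*w + 5.98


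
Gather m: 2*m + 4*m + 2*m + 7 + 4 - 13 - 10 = 8*m - 12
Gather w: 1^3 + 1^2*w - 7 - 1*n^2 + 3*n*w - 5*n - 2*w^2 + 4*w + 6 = -n^2 - 5*n - 2*w^2 + w*(3*n + 5)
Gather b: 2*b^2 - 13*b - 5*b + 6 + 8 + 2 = 2*b^2 - 18*b + 16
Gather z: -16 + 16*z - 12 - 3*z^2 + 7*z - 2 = -3*z^2 + 23*z - 30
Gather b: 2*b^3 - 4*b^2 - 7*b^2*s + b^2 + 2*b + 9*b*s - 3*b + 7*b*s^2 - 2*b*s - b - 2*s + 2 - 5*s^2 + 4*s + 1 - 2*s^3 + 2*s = 2*b^3 + b^2*(-7*s - 3) + b*(7*s^2 + 7*s - 2) - 2*s^3 - 5*s^2 + 4*s + 3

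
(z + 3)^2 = z^2 + 6*z + 9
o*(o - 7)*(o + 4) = o^3 - 3*o^2 - 28*o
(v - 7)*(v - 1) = v^2 - 8*v + 7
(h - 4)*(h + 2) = h^2 - 2*h - 8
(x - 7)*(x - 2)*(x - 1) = x^3 - 10*x^2 + 23*x - 14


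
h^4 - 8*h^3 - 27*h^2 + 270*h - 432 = (h - 8)*(h - 3)^2*(h + 6)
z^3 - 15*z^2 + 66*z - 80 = (z - 8)*(z - 5)*(z - 2)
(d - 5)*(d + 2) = d^2 - 3*d - 10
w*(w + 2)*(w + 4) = w^3 + 6*w^2 + 8*w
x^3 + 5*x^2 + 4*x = x*(x + 1)*(x + 4)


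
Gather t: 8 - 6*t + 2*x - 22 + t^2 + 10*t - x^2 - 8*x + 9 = t^2 + 4*t - x^2 - 6*x - 5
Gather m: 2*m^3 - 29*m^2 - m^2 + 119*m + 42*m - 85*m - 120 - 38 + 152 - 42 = 2*m^3 - 30*m^2 + 76*m - 48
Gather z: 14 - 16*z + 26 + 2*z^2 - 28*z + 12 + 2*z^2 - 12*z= 4*z^2 - 56*z + 52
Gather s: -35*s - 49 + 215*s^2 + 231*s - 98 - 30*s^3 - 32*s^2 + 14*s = -30*s^3 + 183*s^2 + 210*s - 147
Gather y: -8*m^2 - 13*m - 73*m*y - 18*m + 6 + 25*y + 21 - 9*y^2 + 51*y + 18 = -8*m^2 - 31*m - 9*y^2 + y*(76 - 73*m) + 45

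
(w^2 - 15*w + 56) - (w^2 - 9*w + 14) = 42 - 6*w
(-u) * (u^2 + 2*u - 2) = -u^3 - 2*u^2 + 2*u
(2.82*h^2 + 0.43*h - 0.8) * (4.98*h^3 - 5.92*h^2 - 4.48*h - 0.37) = 14.0436*h^5 - 14.553*h^4 - 19.1632*h^3 + 1.7662*h^2 + 3.4249*h + 0.296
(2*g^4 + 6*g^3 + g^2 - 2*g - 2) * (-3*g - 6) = -6*g^5 - 30*g^4 - 39*g^3 + 18*g + 12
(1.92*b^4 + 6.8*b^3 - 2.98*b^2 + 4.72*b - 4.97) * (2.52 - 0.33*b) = -0.6336*b^5 + 2.5944*b^4 + 18.1194*b^3 - 9.0672*b^2 + 13.5345*b - 12.5244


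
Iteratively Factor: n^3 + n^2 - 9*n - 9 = (n + 1)*(n^2 - 9) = (n - 3)*(n + 1)*(n + 3)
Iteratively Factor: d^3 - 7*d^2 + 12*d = (d - 3)*(d^2 - 4*d) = d*(d - 3)*(d - 4)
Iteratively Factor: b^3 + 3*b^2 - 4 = (b - 1)*(b^2 + 4*b + 4) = (b - 1)*(b + 2)*(b + 2)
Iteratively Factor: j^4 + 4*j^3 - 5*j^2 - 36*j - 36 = (j + 2)*(j^3 + 2*j^2 - 9*j - 18) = (j + 2)^2*(j^2 - 9) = (j + 2)^2*(j + 3)*(j - 3)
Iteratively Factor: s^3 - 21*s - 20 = (s + 1)*(s^2 - s - 20) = (s - 5)*(s + 1)*(s + 4)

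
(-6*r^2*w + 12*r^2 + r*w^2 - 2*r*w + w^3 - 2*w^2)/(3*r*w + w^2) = -2*r + 4*r/w + w - 2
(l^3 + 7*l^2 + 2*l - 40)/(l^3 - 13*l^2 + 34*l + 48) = (l^3 + 7*l^2 + 2*l - 40)/(l^3 - 13*l^2 + 34*l + 48)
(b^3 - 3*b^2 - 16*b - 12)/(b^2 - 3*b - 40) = (-b^3 + 3*b^2 + 16*b + 12)/(-b^2 + 3*b + 40)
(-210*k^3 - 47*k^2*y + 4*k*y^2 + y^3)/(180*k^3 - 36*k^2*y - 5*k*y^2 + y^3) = (-35*k^2 - 2*k*y + y^2)/(30*k^2 - 11*k*y + y^2)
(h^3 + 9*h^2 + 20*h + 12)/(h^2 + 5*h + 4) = (h^2 + 8*h + 12)/(h + 4)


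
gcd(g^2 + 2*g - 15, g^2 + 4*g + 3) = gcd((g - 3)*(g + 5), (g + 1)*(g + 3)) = 1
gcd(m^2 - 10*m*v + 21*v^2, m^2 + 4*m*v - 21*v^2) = -m + 3*v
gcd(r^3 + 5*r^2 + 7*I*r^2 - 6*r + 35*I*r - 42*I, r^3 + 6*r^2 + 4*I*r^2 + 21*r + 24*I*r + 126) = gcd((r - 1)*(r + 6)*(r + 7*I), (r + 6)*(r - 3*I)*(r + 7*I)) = r^2 + r*(6 + 7*I) + 42*I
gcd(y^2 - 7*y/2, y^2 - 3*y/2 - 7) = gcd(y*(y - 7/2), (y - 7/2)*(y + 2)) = y - 7/2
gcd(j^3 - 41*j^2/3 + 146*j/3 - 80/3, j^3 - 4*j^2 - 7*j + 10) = j - 5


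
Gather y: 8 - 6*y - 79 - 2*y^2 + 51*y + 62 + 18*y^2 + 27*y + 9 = 16*y^2 + 72*y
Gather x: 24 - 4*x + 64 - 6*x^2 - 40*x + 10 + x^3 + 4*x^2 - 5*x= x^3 - 2*x^2 - 49*x + 98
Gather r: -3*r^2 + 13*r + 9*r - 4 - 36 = -3*r^2 + 22*r - 40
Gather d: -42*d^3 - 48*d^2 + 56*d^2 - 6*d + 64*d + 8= -42*d^3 + 8*d^2 + 58*d + 8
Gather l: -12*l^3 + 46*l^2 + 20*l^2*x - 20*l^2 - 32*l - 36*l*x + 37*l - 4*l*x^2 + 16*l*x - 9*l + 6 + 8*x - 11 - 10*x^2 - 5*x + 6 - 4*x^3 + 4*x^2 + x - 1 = -12*l^3 + l^2*(20*x + 26) + l*(-4*x^2 - 20*x - 4) - 4*x^3 - 6*x^2 + 4*x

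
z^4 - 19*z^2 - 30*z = z*(z - 5)*(z + 2)*(z + 3)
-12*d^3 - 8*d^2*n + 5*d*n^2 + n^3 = (-2*d + n)*(d + n)*(6*d + n)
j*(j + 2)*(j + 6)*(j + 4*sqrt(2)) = j^4 + 4*sqrt(2)*j^3 + 8*j^3 + 12*j^2 + 32*sqrt(2)*j^2 + 48*sqrt(2)*j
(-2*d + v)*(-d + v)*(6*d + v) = 12*d^3 - 16*d^2*v + 3*d*v^2 + v^3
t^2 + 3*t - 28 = (t - 4)*(t + 7)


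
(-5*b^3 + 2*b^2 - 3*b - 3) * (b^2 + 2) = -5*b^5 + 2*b^4 - 13*b^3 + b^2 - 6*b - 6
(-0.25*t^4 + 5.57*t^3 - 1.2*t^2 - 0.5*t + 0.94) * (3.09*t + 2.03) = -0.7725*t^5 + 16.7038*t^4 + 7.5991*t^3 - 3.981*t^2 + 1.8896*t + 1.9082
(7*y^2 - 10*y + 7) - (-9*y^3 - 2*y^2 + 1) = 9*y^3 + 9*y^2 - 10*y + 6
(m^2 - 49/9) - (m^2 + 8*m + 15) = -8*m - 184/9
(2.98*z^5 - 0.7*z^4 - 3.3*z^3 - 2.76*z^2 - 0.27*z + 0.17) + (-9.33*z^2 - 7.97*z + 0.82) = 2.98*z^5 - 0.7*z^4 - 3.3*z^3 - 12.09*z^2 - 8.24*z + 0.99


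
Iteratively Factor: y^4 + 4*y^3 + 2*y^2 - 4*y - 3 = (y + 3)*(y^3 + y^2 - y - 1) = (y + 1)*(y + 3)*(y^2 - 1) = (y - 1)*(y + 1)*(y + 3)*(y + 1)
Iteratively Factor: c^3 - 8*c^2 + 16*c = (c - 4)*(c^2 - 4*c) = (c - 4)^2*(c)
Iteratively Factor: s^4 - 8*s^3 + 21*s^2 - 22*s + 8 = (s - 2)*(s^3 - 6*s^2 + 9*s - 4) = (s - 4)*(s - 2)*(s^2 - 2*s + 1) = (s - 4)*(s - 2)*(s - 1)*(s - 1)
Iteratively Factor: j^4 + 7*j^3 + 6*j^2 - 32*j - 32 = (j + 4)*(j^3 + 3*j^2 - 6*j - 8) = (j - 2)*(j + 4)*(j^2 + 5*j + 4) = (j - 2)*(j + 4)^2*(j + 1)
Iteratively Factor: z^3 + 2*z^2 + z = (z + 1)*(z^2 + z) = z*(z + 1)*(z + 1)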